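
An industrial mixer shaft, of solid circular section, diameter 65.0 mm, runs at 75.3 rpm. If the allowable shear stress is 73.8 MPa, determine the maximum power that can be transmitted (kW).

J = πd⁴/32 = π(0.0650)⁴/32 = 1.752×10^-6 m⁴.
T_max = τ_allow·J/r = 7.38×10^7 × 1.752×10^-6 / 0.0325 = 3979 N·m.
ω = 2π·75.3/60 = 7.885 rad/s, so P_max = T_max·ω = 3.138×10^4 W.

31.4 kW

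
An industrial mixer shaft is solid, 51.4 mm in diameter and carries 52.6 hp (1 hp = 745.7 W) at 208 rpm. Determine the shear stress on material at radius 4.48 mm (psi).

1710 psi

ω = 2π·208/60 = 21.78 rad/s, so T = P/ω = 52.6×745.7 / 21.78 = 1801 N·m.
J = πd⁴/32 = π(0.0514)⁴/32 = 6.853×10^-7 m⁴.
Shear stress varies linearly with radius: τ = T·r/J = 1801 × 0.00448 / 6.853×10^-7 = 1.177×10^7 Pa.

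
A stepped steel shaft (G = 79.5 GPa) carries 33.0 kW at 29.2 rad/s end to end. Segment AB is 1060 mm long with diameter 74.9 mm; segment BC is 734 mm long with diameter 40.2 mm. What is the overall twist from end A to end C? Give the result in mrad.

ω = 29.2 rad/s, so T = P/ω = 33.0×10³ / 29.20 = 1130 N·m.
J_AB = π(0.0749)⁴/32 = 3.09×10^-6 m⁴; J_BC = π(0.0402)⁴/32 = 2.56×10^-7 m⁴.
θ = (T/G)·Σ L_i/J_i = (1130/79.5×10⁹)·(1.06/3.09×10^-6 + 0.734/2.56×10^-7) = 0.04557 rad.

45.6 mrad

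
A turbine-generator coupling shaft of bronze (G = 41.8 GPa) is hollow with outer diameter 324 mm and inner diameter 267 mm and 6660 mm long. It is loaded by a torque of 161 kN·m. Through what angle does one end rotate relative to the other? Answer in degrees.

2.52°

J = π(d_o⁴ − d_i⁴)/32 = π(0.324⁴ − 0.267⁴)/32 = 5.829×10^-4 m⁴.
θ = T·L/(G·J) = 161000 × 6.66 / (41.8×10⁹ × 5.829×10^-4) = 0.04400 rad.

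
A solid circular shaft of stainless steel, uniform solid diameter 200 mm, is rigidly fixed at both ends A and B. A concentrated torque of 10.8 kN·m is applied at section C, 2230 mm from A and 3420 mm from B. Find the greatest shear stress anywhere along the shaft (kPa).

With uniform GJ and both ends fixed, compatibility θ_AC = θ_CB gives T_A·a = T_B·b, together with T_A + T_B = T₀.
T_A = T₀·b/(a+b) = 10800·3420/5650 = 6537 N·m; T_B = 4263 N·m.
τ in each portion: τ_AC = 4.16×10^6 Pa, τ_CB = 2.71×10^6 Pa; maximum is in AC.
τ_max = T_AC·r/J = 6537·0.100/1.57×10^-4 = 4.162×10^6 Pa.

4160 kPa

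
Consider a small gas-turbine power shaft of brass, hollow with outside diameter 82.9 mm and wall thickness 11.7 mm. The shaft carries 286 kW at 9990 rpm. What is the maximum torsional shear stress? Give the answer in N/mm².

ω = 2π·9990/60 = 1046 rad/s, so T = P/ω = 286×10³ / 1046 = 273.4 N·m.
J = π(d_o⁴ − d_i⁴)/32 = π(0.0829⁴ − 0.0595⁴)/32 = 3.406×10^-6 m⁴.
τ_max = T·r/J = 273.4 × 0.0415 / 3.406×10^-6 = 3.327×10^6 Pa.

3.33 N/mm²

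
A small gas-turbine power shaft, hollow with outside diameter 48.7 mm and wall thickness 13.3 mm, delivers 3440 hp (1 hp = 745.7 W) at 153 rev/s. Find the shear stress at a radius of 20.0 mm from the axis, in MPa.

101 MPa

ω = 2π·153 = 961.3 rad/s, so T = P/ω = 3440×745.7 / 961.3 = 2668 N·m.
J = π(d_o⁴ − d_i⁴)/32 = π(0.0487⁴ − 0.0221⁴)/32 = 5.288×10^-7 m⁴.
Shear stress varies linearly with radius: τ = T·r/J = 2668 × 0.0200 / 5.288×10^-7 = 1.009×10^8 Pa.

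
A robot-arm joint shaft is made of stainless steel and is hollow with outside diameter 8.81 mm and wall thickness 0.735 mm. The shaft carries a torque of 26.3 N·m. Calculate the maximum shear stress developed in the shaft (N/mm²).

378 N/mm²

J = π(d_o⁴ − d_i⁴)/32 = π(0.00881⁴ − 0.00734⁴)/32 = 3.065×10^-10 m⁴.
τ_max = T·r/J = 26.30 × 0.00441 / 3.065×10^-10 = 3.780×10^8 Pa.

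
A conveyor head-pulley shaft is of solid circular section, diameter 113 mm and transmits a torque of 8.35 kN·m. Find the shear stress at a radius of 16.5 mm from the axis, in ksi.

1.25 ksi

J = πd⁴/32 = π(0.113)⁴/32 = 1.601×10^-5 m⁴.
Shear stress varies linearly with radius: τ = T·r/J = 8350 × 0.0165 / 1.601×10^-5 = 8.607×10^6 Pa.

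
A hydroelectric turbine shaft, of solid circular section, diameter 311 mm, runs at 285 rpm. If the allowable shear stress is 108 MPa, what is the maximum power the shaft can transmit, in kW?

J = πd⁴/32 = π(0.311)⁴/32 = 9.184×10^-4 m⁴.
T_max = τ_allow·J/r = 1.08×10^8 × 9.184×10^-4 / 0.155 = 637900 N·m.
ω = 2π·285/60 = 29.85 rad/s, so P_max = T_max·ω = 1.904×10^7 W.

19000 kW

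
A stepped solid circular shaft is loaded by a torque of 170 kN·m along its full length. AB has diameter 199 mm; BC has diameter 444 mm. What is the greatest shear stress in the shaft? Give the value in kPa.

Under the same torque, τ_max = 16T/(πd³) is largest where d is smallest — segment AB (d = 199 mm).
τ_max = 16·170000/(π·(0.199)³) = 1.099×10^8 Pa.

110000 kPa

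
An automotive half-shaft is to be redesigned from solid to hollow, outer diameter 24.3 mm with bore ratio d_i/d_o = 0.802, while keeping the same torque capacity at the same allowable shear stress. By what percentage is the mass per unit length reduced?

49.1 %

Equal τ_max and T ⇒ the solid shaft needs d_s³ = d_o³(1−k⁴), so d_s = 24.3·(1−0.802⁴)^(1/3) = 20.34 mm.
Area ratio A_h/A_s = d_o²(1−k²)/d_s² = (1−k²)/(1−k⁴)^(2/3) = 0.5093.
Mass saving = 1 − 0.5093 = 49.1 %.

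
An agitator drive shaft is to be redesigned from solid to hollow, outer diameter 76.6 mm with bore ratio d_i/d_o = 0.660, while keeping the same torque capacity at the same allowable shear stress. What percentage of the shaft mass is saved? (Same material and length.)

35.1 %

Equal τ_max and T ⇒ the solid shaft needs d_s³ = d_o³(1−k⁴), so d_s = 76.6·(1−0.660⁴)^(1/3) = 71.41 mm.
Area ratio A_h/A_s = d_o²(1−k²)/d_s² = (1−k²)/(1−k⁴)^(2/3) = 0.6494.
Mass saving = 1 − 0.6494 = 35.1 %.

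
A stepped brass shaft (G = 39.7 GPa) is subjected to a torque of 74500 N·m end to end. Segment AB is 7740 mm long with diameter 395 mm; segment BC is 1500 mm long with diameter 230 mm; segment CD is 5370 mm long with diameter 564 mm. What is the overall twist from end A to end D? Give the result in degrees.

J_AB = π(0.395)⁴/32 = 2.39×10^-3 m⁴; J_BC = π(0.230)⁴/32 = 2.75×10^-4 m⁴; J_CD = π(0.564)⁴/32 = 9.93×10^-3 m⁴.
θ = (T/G)·Σ L_i/J_i = (74500/39.7×10⁹)·(7.74/2.39×10^-3 + 1.50/2.75×10^-4 + 5.37/9.93×10^-3) = 0.01734 rad.

0.993°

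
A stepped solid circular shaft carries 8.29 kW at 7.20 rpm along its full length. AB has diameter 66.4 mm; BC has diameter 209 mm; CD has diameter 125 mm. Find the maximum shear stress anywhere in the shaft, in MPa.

191 MPa

ω = 2π·7.20/60 = 0.7540 rad/s, so T = P/ω = 8.29×10³ / 0.7540 = 10990 N·m.
Under the same torque, τ_max = 16T/(πd³) is largest where d is smallest — segment AB (d = 66.4 mm).
τ_max = 16·10990/(π·(0.0664)³) = 1.913×10^8 Pa.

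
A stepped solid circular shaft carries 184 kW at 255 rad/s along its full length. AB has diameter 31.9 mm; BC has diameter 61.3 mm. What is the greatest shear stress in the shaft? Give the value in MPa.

113 MPa

ω = 255 rad/s, so T = P/ω = 184×10³ / 255.0 = 721.6 N·m.
Under the same torque, τ_max = 16T/(πd³) is largest where d is smallest — segment AB (d = 31.9 mm).
τ_max = 16·721.6/(π·(0.0319)³) = 1.132×10^8 Pa.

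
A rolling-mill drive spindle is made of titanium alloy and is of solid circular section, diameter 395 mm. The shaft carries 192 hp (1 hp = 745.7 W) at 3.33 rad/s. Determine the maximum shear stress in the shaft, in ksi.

ω = 3.33 rad/s, so T = P/ω = 192×745.7 / 3.330 = 43000 N·m.
J = πd⁴/32 = π(0.395)⁴/32 = 2.390×10^-3 m⁴.
τ_max = T·r/J = 43000 × 0.198 / 2.390×10^-3 = 3.553×10^6 Pa.

0.515 ksi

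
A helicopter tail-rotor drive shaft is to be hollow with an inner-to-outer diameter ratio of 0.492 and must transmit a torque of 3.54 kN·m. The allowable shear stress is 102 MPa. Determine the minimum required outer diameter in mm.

57.3 mm

For a hollow shaft with d_i/d_o = 0.492: τ_max = 16T/(π d_o³ (1−k⁴)), so d_o = [16T/(π τ_allow (1−k⁴))]^(1/3) = [16·3540/(π·1.02×10^8·0.9414)]^(1/3) = 0.05726 m.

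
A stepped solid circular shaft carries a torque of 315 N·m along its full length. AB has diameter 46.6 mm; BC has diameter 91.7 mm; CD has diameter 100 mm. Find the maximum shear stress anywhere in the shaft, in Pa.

Under the same torque, τ_max = 16T/(πd³) is largest where d is smallest — segment AB (d = 46.6 mm).
τ_max = 16·315.0/(π·(0.0466)³) = 1.585×10^7 Pa.

1.59e7 Pa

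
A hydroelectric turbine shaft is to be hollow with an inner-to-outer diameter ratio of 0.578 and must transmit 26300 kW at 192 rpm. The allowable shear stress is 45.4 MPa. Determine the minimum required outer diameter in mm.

549 mm

ω = 2π·192/60 = 20.11 rad/s, so T = P/ω = 26300×10³ / 20.11 = 1.308e6 N·m.
For a hollow shaft with d_i/d_o = 0.578: τ_max = 16T/(π d_o³ (1−k⁴)), so d_o = [16T/(π τ_allow (1−k⁴))]^(1/3) = [16·1.308e6/(π·4.54×10^7·0.8884)]^(1/3) = 0.5487 m.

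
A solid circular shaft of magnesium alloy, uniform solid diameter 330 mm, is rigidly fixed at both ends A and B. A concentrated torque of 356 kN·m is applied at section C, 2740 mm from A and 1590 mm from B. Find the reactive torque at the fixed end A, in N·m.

With uniform GJ and both ends fixed, compatibility θ_AC = θ_CB gives T_A·a = T_B·b, together with T_A + T_B = T₀.
T_A = T₀·b/(a+b) = 356000·1590/4330 = 130700 N·m; T_B = 225300 N·m.

131000 N·m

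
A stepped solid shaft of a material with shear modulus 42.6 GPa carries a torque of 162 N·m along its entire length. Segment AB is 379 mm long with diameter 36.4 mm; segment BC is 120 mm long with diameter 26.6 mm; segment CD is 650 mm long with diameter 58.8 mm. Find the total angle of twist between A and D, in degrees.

1.13°

J_AB = π(0.0364)⁴/32 = 1.72×10^-7 m⁴; J_BC = π(0.0266)⁴/32 = 4.92×10^-8 m⁴; J_CD = π(0.0588)⁴/32 = 1.17×10^-6 m⁴.
θ = (T/G)·Σ L_i/J_i = (162.0/42.6×10⁹)·(0.379/1.72×10^-7 + 0.120/4.92×10^-8 + 0.650/1.17×10^-6) = 0.01975 rad.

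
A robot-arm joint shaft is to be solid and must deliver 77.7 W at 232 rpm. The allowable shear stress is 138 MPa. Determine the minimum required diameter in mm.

4.91 mm

ω = 2π·232/60 = 24.29 rad/s, so T = P/ω = 77.7 / 24.29 = 3.198 N·m.
For a solid shaft τ_max = 16T/(πd³), so d = (16T/(π τ_allow))^(1/3) = (16·3.198/(π·1.38×10^8))^(1/3) = 0.004905 m.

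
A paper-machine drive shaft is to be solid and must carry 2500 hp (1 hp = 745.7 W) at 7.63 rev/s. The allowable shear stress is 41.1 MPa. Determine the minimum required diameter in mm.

ω = 2π·7.63 = 47.94 rad/s, so T = P/ω = 2500×745.7 / 47.94 = 38890 N·m.
For a solid shaft τ_max = 16T/(πd³), so d = (16T/(π τ_allow))^(1/3) = (16·38890/(π·4.11×10^7))^(1/3) = 0.1689 m.

169 mm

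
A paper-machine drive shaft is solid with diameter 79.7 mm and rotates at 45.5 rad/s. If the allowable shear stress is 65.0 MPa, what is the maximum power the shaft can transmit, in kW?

J = πd⁴/32 = π(0.0797)⁴/32 = 3.961×10^-6 m⁴.
T_max = τ_allow·J/r = 6.50×10^7 × 3.961×10^-6 / 0.0399 = 6461 N·m.
ω = 45.5 rad/s, so P_max = T_max·ω = 2.940×10^5 W.

294 kW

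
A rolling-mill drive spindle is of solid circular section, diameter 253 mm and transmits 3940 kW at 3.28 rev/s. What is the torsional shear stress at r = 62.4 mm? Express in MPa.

ω = 2π·3.28 = 20.61 rad/s, so T = P/ω = 3940×10³ / 20.61 = 191200 N·m.
J = πd⁴/32 = π(0.253)⁴/32 = 4.022×10^-4 m⁴.
Shear stress varies linearly with radius: τ = T·r/J = 191200 × 0.0624 / 4.022×10^-4 = 2.966×10^7 Pa.

29.7 MPa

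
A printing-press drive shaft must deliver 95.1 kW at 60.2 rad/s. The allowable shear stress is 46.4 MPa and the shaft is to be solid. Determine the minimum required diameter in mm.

55.8 mm

ω = 60.2 rad/s, so T = P/ω = 95.1×10³ / 60.20 = 1580 N·m.
For a solid shaft τ_max = 16T/(πd³), so d = (16T/(π τ_allow))^(1/3) = (16·1580/(π·4.64×10^7))^(1/3) = 0.05576 m.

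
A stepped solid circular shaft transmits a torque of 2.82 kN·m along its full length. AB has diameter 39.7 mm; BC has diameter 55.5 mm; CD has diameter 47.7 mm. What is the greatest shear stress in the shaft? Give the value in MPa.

230 MPa

Under the same torque, τ_max = 16T/(πd³) is largest where d is smallest — segment AB (d = 39.7 mm).
τ_max = 16·2820/(π·(0.0397)³) = 2.295×10^8 Pa.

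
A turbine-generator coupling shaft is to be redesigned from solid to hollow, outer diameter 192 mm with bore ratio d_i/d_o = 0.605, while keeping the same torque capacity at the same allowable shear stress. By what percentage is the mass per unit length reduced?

30.2 %

Equal τ_max and T ⇒ the solid shaft needs d_s³ = d_o³(1−k⁴), so d_s = 192·(1−0.605⁴)^(1/3) = 183.0 mm.
Area ratio A_h/A_s = d_o²(1−k²)/d_s² = (1−k²)/(1−k⁴)^(2/3) = 0.6978.
Mass saving = 1 − 0.6978 = 30.2 %.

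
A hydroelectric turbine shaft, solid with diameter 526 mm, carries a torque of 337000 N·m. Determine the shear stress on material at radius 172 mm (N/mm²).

J = πd⁴/32 = π(0.526)⁴/32 = 7.515×10^-3 m⁴.
Shear stress varies linearly with radius: τ = T·r/J = 337000 × 0.172 / 7.515×10^-3 = 7.713×10^6 Pa.

7.71 N/mm²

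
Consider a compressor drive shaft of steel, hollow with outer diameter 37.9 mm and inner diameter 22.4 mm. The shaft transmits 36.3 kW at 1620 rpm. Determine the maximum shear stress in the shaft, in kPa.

ω = 2π·1620/60 = 169.6 rad/s, so T = P/ω = 36.3×10³ / 169.6 = 214.0 N·m.
J = π(d_o⁴ − d_i⁴)/32 = π(0.0379⁴ − 0.0224⁴)/32 = 1.778×10^-7 m⁴.
τ_max = T·r/J = 214.0 × 0.0189 / 1.778×10^-7 = 2.280×10^7 Pa.

22800 kPa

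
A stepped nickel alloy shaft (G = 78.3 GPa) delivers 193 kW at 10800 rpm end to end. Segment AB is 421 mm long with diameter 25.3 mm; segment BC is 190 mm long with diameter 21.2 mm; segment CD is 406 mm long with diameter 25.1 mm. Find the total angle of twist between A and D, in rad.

0.0664 rad

ω = 2π·10800/60 = 1131 rad/s, so T = P/ω = 193×10³ / 1131 = 170.6 N·m.
J_AB = π(0.0253)⁴/32 = 4.02×10^-8 m⁴; J_BC = π(0.0212)⁴/32 = 1.98×10^-8 m⁴; J_CD = π(0.0251)⁴/32 = 3.90×10^-8 m⁴.
θ = (T/G)·Σ L_i/J_i = (170.6/78.3×10⁹)·(0.421/4.02×10^-8 + 0.190/1.98×10^-8 + 0.406/3.90×10^-8) = 0.06640 rad.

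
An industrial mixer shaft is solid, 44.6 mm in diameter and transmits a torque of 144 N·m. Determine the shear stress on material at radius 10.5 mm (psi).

565 psi

J = πd⁴/32 = π(0.0446)⁴/32 = 3.885×10^-7 m⁴.
Shear stress varies linearly with radius: τ = T·r/J = 144.0 × 0.0105 / 3.885×10^-7 = 3.892×10^6 Pa.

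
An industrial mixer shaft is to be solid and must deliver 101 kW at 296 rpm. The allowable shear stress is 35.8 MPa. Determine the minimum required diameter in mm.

77.4 mm

ω = 2π·296/60 = 31.00 rad/s, so T = P/ω = 101×10³ / 31.00 = 3258 N·m.
For a solid shaft τ_max = 16T/(πd³), so d = (16T/(π τ_allow))^(1/3) = (16·3258/(π·3.58×10^7))^(1/3) = 0.07739 m.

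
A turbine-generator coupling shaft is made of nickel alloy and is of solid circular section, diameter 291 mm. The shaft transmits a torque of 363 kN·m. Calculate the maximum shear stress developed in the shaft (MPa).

J = πd⁴/32 = π(0.291)⁴/32 = 7.040×10^-4 m⁴.
τ_max = T·r/J = 363000 × 0.145 / 7.040×10^-4 = 7.502×10^7 Pa.

75.0 MPa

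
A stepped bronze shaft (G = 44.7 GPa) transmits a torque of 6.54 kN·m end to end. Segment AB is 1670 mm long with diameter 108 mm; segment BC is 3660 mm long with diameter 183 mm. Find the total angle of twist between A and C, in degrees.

J_AB = π(0.108)⁴/32 = 1.34×10^-5 m⁴; J_BC = π(0.183)⁴/32 = 1.10×10^-4 m⁴.
θ = (T/G)·Σ L_i/J_i = (6540/44.7×10⁹)·(1.67/1.34×10^-5 + 3.66/1.10×10^-4) = 0.02316 rad.

1.33°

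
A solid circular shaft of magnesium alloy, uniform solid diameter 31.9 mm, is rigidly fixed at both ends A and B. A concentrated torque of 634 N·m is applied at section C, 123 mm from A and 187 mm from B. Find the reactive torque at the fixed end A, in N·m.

With uniform GJ and both ends fixed, compatibility θ_AC = θ_CB gives T_A·a = T_B·b, together with T_A + T_B = T₀.
T_A = T₀·b/(a+b) = 634.0·187/310.0 = 382.4 N·m; T_B = 251.6 N·m.

382 N·m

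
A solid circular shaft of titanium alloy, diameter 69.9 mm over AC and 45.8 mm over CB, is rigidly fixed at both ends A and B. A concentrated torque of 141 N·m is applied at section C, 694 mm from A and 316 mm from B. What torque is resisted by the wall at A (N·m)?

Compatibility: T_A·a/J_AC = T_B·b/J_CB with T_A + T_B = T₀.
J_AC = 2.34×10^-6 m⁴, J_CB = 4.32×10^-7 m⁴, so T_A = T₀·(J_AC/a)/((J_AC/a)+(J_CB/b)) = 100.4 N·m, T_B = 40.63 N·m.

100 N·m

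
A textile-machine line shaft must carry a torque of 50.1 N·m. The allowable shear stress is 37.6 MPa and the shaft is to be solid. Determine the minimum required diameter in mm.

18.9 mm

For a solid shaft τ_max = 16T/(πd³), so d = (16T/(π τ_allow))^(1/3) = (16·50.10/(π·3.76×10^7))^(1/3) = 0.01893 m.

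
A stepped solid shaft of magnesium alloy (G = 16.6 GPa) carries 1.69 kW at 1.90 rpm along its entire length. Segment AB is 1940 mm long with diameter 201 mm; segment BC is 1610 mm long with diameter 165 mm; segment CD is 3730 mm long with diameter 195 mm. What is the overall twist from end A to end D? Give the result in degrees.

ω = 2π·1.90/60 = 0.1990 rad/s, so T = P/ω = 1.69×10³ / 0.1990 = 8494 N·m.
J_AB = π(0.201)⁴/32 = 1.60×10^-4 m⁴; J_BC = π(0.165)⁴/32 = 7.28×10^-5 m⁴; J_CD = π(0.195)⁴/32 = 1.42×10^-4 m⁴.
θ = (T/G)·Σ L_i/J_i = (8494/16.6×10⁹)·(1.94/1.60×10^-4 + 1.61/7.28×10^-5 + 3.73/1.42×10^-4) = 0.03096 rad.

1.77°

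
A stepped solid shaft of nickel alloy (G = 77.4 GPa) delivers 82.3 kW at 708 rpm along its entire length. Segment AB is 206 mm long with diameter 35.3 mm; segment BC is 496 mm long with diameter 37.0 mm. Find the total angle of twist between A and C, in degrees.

ω = 2π·708/60 = 74.14 rad/s, so T = P/ω = 82.3×10³ / 74.14 = 1110 N·m.
J_AB = π(0.0353)⁴/32 = 1.52×10^-7 m⁴; J_BC = π(0.0370)⁴/32 = 1.84×10^-7 m⁴.
θ = (T/G)·Σ L_i/J_i = (1110/77.4×10⁹)·(0.206/1.52×10^-7 + 0.496/1.84×10^-7) = 0.05804 rad.

3.33°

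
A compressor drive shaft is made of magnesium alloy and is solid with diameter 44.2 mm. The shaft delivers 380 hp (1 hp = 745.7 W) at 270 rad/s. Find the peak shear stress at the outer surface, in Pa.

6.19e7 Pa

ω = 270 rad/s, so T = P/ω = 380×745.7 / 270.0 = 1050 N·m.
J = πd⁴/32 = π(0.0442)⁴/32 = 3.747×10^-7 m⁴.
τ_max = T·r/J = 1050 × 0.0221 / 3.747×10^-7 = 6.190×10^7 Pa.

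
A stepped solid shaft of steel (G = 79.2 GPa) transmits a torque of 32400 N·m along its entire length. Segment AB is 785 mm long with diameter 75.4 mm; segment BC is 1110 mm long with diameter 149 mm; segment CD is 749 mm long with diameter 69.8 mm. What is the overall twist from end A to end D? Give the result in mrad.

J_AB = π(0.0754)⁴/32 = 3.17×10^-6 m⁴; J_BC = π(0.149)⁴/32 = 4.84×10^-5 m⁴; J_CD = π(0.0698)⁴/32 = 2.33×10^-6 m⁴.
θ = (T/G)·Σ L_i/J_i = (32400/79.2×10⁹)·(0.785/3.17×10^-6 + 1.11/4.84×10^-5 + 0.749/2.33×10^-6) = 0.2421 rad.

242 mrad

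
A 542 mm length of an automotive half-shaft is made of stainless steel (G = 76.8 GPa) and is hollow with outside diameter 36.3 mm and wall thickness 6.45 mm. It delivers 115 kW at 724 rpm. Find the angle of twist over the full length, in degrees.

4.35°

ω = 2π·724/60 = 75.82 rad/s, so T = P/ω = 115×10³ / 75.82 = 1517 N·m.
J = π(d_o⁴ − d_i⁴)/32 = π(0.0363⁴ − 0.0234⁴)/32 = 1.410×10^-7 m⁴.
θ = T·L/(G·J) = 1517 × 0.542 / (76.8×10⁹ × 1.410×10^-7) = 0.07590 rad.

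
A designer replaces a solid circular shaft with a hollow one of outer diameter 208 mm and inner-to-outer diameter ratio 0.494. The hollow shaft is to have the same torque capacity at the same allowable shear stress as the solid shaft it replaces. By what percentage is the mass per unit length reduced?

21.2 %

Equal τ_max and T ⇒ the solid shaft needs d_s³ = d_o³(1−k⁴), so d_s = 208·(1−0.494⁴)^(1/3) = 203.8 mm.
Area ratio A_h/A_s = d_o²(1−k²)/d_s² = (1−k²)/(1−k⁴)^(2/3) = 0.7876.
Mass saving = 1 − 0.7876 = 21.2 %.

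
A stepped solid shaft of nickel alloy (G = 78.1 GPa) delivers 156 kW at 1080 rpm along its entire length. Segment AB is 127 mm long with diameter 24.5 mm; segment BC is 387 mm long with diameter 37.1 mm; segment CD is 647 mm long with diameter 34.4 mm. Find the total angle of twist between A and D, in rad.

0.183 rad

ω = 2π·1080/60 = 113.1 rad/s, so T = P/ω = 156×10³ / 113.1 = 1379 N·m.
J_AB = π(0.0245)⁴/32 = 3.54×10^-8 m⁴; J_BC = π(0.0371)⁴/32 = 1.86×10^-7 m⁴; J_CD = π(0.0344)⁴/32 = 1.37×10^-7 m⁴.
θ = (T/G)·Σ L_i/J_i = (1379/78.1×10⁹)·(0.127/3.54×10^-8 + 0.387/1.86×10^-7 + 0.647/1.37×10^-7) = 0.1833 rad.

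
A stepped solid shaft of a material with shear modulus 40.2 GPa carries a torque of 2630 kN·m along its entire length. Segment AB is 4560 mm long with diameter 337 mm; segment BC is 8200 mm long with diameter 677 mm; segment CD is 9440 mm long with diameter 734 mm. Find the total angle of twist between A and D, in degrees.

16.2°

J_AB = π(0.337)⁴/32 = 1.27×10^-3 m⁴; J_BC = π(0.677)⁴/32 = 0.0206 m⁴; J_CD = π(0.734)⁴/32 = 0.0285 m⁴.
θ = (T/G)·Σ L_i/J_i = (2.630e6/40.2×10⁹)·(4.56/1.27×10^-3 + 8.20/0.0206 + 9.44/0.0285) = 0.2833 rad.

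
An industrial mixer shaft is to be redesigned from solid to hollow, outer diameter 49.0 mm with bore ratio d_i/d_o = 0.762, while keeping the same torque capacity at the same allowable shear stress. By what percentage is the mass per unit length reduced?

Equal τ_max and T ⇒ the solid shaft needs d_s³ = d_o³(1−k⁴), so d_s = 49.0·(1−0.762⁴)^(1/3) = 42.72 mm.
Area ratio A_h/A_s = d_o²(1−k²)/d_s² = (1−k²)/(1−k⁴)^(2/3) = 0.5516.
Mass saving = 1 − 0.5516 = 44.8 %.

44.8 %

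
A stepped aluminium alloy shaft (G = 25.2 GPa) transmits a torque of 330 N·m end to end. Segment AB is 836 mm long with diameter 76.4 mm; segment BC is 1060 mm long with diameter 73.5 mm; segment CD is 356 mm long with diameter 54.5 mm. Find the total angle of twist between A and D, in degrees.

0.774°

J_AB = π(0.0764)⁴/32 = 3.34×10^-6 m⁴; J_BC = π(0.0735)⁴/32 = 2.87×10^-6 m⁴; J_CD = π(0.0545)⁴/32 = 8.66×10^-7 m⁴.
θ = (T/G)·Σ L_i/J_i = (330.0/25.2×10⁹)·(0.836/3.34×10^-6 + 1.06/2.87×10^-6 + 0.356/8.66×10^-7) = 0.01350 rad.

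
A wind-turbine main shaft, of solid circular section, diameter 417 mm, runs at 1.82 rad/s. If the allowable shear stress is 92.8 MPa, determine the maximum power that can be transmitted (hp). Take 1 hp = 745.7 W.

J = πd⁴/32 = π(0.417)⁴/32 = 2.969×10^-3 m⁴.
T_max = τ_allow·J/r = 9.28×10^7 × 2.969×10^-3 / 0.208 = 1.321e6 N·m.
ω = 1.82 rad/s, so P_max = T_max·ω = 2.405×10^6 W.

3220 hp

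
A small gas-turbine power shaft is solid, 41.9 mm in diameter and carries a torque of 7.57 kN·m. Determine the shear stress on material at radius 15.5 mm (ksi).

J = πd⁴/32 = π(0.0419)⁴/32 = 3.026×10^-7 m⁴.
Shear stress varies linearly with radius: τ = T·r/J = 7570 × 0.0155 / 3.026×10^-7 = 3.878×10^8 Pa.

56.2 ksi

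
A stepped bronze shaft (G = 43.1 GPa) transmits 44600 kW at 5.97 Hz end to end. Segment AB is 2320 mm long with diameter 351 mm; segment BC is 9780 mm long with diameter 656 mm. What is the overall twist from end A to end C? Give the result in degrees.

3.31°

ω = 2π·5.97 = 37.51 rad/s, so T = P/ω = 44600×10³ / 37.51 = 1.189e6 N·m.
J_AB = π(0.351)⁴/32 = 1.49×10^-3 m⁴; J_BC = π(0.656)⁴/32 = 0.0182 m⁴.
θ = (T/G)·Σ L_i/J_i = (1.189e6/43.1×10⁹)·(2.32/1.49×10^-3 + 9.78/0.0182) = 0.05779 rad.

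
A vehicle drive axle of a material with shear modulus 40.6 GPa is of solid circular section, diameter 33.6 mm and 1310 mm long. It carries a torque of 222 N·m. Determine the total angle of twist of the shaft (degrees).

J = πd⁴/32 = π(0.0336)⁴/32 = 1.251×10^-7 m⁴.
θ = T·L/(G·J) = 222.0 × 1.31 / (40.6×10⁹ × 1.251×10^-7) = 0.05725 rad.

3.28°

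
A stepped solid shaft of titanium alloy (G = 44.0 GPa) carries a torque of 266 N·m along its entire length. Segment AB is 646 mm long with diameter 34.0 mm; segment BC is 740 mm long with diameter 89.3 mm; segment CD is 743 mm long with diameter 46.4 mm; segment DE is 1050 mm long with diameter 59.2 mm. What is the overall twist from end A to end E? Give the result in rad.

J_AB = π(0.0340)⁴/32 = 1.31×10^-7 m⁴; J_BC = π(0.0893)⁴/32 = 6.24×10^-6 m⁴; J_CD = π(0.0464)⁴/32 = 4.55×10^-7 m⁴; J_DE = π(0.0592)⁴/32 = 1.21×10^-6 m⁴.
θ = (T/G)·Σ L_i/J_i = (266.0/44.0×10⁹)·(0.646/1.31×10^-7 + 0.740/6.24×10^-6 + 0.743/4.55×10^-7 + 1.05/1.21×10^-6) = 0.04562 rad.

0.0456 rad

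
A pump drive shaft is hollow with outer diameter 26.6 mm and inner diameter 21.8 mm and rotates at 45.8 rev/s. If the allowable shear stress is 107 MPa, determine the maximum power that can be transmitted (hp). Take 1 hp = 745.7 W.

83.8 hp

J = π(d_o⁴ − d_i⁴)/32 = π(0.0266⁴ − 0.0218⁴)/32 = 2.698×10^-8 m⁴.
T_max = τ_allow·J/r = 1.07×10^8 × 2.698×10^-8 / 0.0133 = 217.0 N·m.
ω = 2π·45.8 = 287.8 rad/s, so P_max = T_max·ω = 6.246×10^4 W.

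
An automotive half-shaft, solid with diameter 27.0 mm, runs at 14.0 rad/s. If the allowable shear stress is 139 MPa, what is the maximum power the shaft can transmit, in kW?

7.52 kW

J = πd⁴/32 = π(0.0270)⁴/32 = 5.217×10^-8 m⁴.
T_max = τ_allow·J/r = 1.39×10^8 × 5.217×10^-8 / 0.0135 = 537.2 N·m.
ω = 14.0 rad/s, so P_max = T_max·ω = 7521 W.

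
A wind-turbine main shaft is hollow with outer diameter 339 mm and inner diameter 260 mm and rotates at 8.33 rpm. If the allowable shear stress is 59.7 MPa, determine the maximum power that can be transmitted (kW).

J = π(d_o⁴ − d_i⁴)/32 = π(0.339⁴ − 0.260⁴)/32 = 8.479×10^-4 m⁴.
T_max = τ_allow·J/r = 5.97×10^7 × 8.479×10^-4 / 0.170 = 298700 N·m.
ω = 2π·8.33/60 = 0.8723 rad/s, so P_max = T_max·ω = 2.605×10^5 W.

261 kW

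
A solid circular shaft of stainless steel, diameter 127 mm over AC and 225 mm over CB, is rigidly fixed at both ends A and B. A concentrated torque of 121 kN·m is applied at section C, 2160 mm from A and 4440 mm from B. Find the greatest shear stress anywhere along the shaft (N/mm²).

51.9 N/mm²

Compatibility: T_A·a/J_AC = T_B·b/J_CB with T_A + T_B = T₀.
J_AC = 2.55×10^-5 m⁴, J_CB = 2.52×10^-4 m⁴, so T_A = T₀·(J_AC/a)/((J_AC/a)+(J_CB/b)) = 20890 N·m, T_B = 100100 N·m.
τ in each portion: τ_AC = 5.19×10^7 Pa, τ_CB = 4.48×10^7 Pa; maximum is in AC.
τ_max = T_AC·r/J = 20890·0.0635/2.55×10^-5 = 5.193×10^7 Pa.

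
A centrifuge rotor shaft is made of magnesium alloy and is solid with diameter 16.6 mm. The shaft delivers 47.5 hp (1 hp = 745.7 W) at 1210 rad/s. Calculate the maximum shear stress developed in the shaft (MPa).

32.6 MPa

ω = 1210 rad/s, so T = P/ω = 47.5×745.7 / 1210 = 29.27 N·m.
J = πd⁴/32 = π(0.0166)⁴/32 = 7.455×10^-9 m⁴.
τ_max = T·r/J = 29.27 × 0.00830 / 7.455×10^-9 = 3.259×10^7 Pa.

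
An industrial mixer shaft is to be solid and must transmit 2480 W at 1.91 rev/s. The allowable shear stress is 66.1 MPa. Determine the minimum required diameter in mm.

ω = 2π·1.91 = 12.00 rad/s, so T = P/ω = 2480 / 12.00 = 206.7 N·m.
For a solid shaft τ_max = 16T/(πd³), so d = (16T/(π τ_allow))^(1/3) = (16·206.7/(π·6.61×10^7))^(1/3) = 0.02516 m.

25.2 mm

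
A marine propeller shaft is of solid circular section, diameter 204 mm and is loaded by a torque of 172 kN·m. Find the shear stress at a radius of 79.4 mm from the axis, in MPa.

J = πd⁴/32 = π(0.204)⁴/32 = 1.700×10^-4 m⁴.
Shear stress varies linearly with radius: τ = T·r/J = 172000 × 0.0794 / 1.700×10^-4 = 8.032×10^7 Pa.

80.3 MPa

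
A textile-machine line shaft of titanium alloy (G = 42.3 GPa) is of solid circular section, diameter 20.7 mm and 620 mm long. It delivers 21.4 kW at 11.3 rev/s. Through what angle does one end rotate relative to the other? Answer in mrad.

245 mrad

ω = 2π·11.3 = 71.00 rad/s, so T = P/ω = 21.4×10³ / 71.00 = 301.4 N·m.
J = πd⁴/32 = π(0.0207)⁴/32 = 1.803×10^-8 m⁴.
θ = T·L/(G·J) = 301.4 × 0.620 / (42.3×10⁹ × 1.803×10^-8) = 0.2451 rad.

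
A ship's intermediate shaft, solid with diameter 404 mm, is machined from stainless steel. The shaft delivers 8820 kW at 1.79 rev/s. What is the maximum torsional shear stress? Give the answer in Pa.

6.06e7 Pa

ω = 2π·1.79 = 11.25 rad/s, so T = P/ω = 8820×10³ / 11.25 = 784200 N·m.
J = πd⁴/32 = π(0.404)⁴/32 = 2.615×10^-3 m⁴.
τ_max = T·r/J = 784200 × 0.202 / 2.615×10^-3 = 6.057×10^7 Pa.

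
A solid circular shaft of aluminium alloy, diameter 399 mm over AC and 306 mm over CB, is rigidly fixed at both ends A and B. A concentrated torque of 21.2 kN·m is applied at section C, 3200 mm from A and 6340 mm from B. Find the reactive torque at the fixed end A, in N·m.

18000 N·m

Compatibility: T_A·a/J_AC = T_B·b/J_CB with T_A + T_B = T₀.
J_AC = 2.49×10^-3 m⁴, J_CB = 8.61×10^-4 m⁴, so T_A = T₀·(J_AC/a)/((J_AC/a)+(J_CB/b)) = 18050 N·m, T_B = 3151 N·m.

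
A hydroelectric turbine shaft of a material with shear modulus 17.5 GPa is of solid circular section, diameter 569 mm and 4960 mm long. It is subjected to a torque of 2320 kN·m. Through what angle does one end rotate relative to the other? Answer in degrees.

J = πd⁴/32 = π(0.569)⁴/32 = 0.01029 m⁴.
θ = T·L/(G·J) = 2.320e6 × 4.96 / (17.5×10⁹ × 0.01029) = 0.06390 rad.

3.66°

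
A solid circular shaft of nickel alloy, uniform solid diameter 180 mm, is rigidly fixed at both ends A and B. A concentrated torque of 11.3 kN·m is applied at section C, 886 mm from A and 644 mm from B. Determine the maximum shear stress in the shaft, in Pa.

5.71e6 Pa

With uniform GJ and both ends fixed, compatibility θ_AC = θ_CB gives T_A·a = T_B·b, together with T_A + T_B = T₀.
T_A = T₀·b/(a+b) = 11300·644/1530 = 4756 N·m; T_B = 6544 N·m.
τ in each portion: τ_AC = 4.15×10^6 Pa, τ_CB = 5.71×10^6 Pa; maximum is in CB.
τ_max = T_CB·r/J = 6544·0.0900/1.03×10^-4 = 5.714×10^6 Pa.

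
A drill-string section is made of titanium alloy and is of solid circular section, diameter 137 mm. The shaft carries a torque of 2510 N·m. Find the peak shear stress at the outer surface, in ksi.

J = πd⁴/32 = π(0.137)⁴/32 = 3.458×10^-5 m⁴.
τ_max = T·r/J = 2510 × 0.0685 / 3.458×10^-5 = 4.971×10^6 Pa.

0.721 ksi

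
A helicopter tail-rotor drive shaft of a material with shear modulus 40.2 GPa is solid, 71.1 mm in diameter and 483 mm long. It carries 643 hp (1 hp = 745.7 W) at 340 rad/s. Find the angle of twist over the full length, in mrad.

6.75 mrad

ω = 340 rad/s, so T = P/ω = 643×745.7 / 340.0 = 1410 N·m.
J = πd⁴/32 = π(0.0711)⁴/32 = 2.509×10^-6 m⁴.
θ = T·L/(G·J) = 1410 × 0.483 / (40.2×10⁹ × 2.509×10^-6) = 6.754×10^-3 rad.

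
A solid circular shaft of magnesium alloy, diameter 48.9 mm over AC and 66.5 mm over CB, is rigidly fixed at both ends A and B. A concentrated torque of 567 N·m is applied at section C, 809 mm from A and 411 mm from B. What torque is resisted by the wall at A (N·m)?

73.3 N·m

Compatibility: T_A·a/J_AC = T_B·b/J_CB with T_A + T_B = T₀.
J_AC = 5.61×10^-7 m⁴, J_CB = 1.92×10^-6 m⁴, so T_A = T₀·(J_AC/a)/((J_AC/a)+(J_CB/b)) = 73.33 N·m, T_B = 493.7 N·m.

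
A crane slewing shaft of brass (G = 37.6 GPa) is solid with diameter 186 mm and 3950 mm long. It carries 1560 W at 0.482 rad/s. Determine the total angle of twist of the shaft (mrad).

2.89 mrad

ω = 0.482 rad/s, so T = P/ω = 1560 / 0.4820 = 3237 N·m.
J = πd⁴/32 = π(0.186)⁴/32 = 1.175×10^-4 m⁴.
θ = T·L/(G·J) = 3237 × 3.95 / (37.6×10⁹ × 1.175×10^-4) = 2.894×10^-3 rad.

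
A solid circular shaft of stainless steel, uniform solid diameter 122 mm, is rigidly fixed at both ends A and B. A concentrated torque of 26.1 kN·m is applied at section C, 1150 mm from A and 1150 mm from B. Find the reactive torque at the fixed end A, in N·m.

With uniform GJ and both ends fixed, compatibility θ_AC = θ_CB gives T_A·a = T_B·b, together with T_A + T_B = T₀.
T_A = T₀·b/(a+b) = 26100·1150/2300 = 13050 N·m; T_B = 13050 N·m.

13000 N·m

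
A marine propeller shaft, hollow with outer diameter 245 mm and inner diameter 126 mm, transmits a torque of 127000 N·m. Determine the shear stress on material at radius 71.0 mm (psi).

J = π(d_o⁴ − d_i⁴)/32 = π(0.245⁴ − 0.126⁴)/32 = 3.290×10^-4 m⁴.
Shear stress varies linearly with radius: τ = T·r/J = 127000 × 0.0710 / 3.290×10^-4 = 2.741×10^7 Pa.

3980 psi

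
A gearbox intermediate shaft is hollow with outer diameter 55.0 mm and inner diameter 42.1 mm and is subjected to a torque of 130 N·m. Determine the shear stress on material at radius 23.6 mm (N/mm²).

J = π(d_o⁴ − d_i⁴)/32 = π(0.0550⁴ − 0.0421⁴)/32 = 5.900×10^-7 m⁴.
Shear stress varies linearly with radius: τ = T·r/J = 130.0 × 0.0236 / 5.900×10^-7 = 5.200×10^6 Pa.

5.20 N/mm²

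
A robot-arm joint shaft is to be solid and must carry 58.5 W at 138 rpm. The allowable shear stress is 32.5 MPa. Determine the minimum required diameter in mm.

ω = 2π·138/60 = 14.45 rad/s, so T = P/ω = 58.5 / 14.45 = 4.048 N·m.
For a solid shaft τ_max = 16T/(πd³), so d = (16T/(π τ_allow))^(1/3) = (16·4.048/(π·3.25×10^7))^(1/3) = 0.008592 m.

8.59 mm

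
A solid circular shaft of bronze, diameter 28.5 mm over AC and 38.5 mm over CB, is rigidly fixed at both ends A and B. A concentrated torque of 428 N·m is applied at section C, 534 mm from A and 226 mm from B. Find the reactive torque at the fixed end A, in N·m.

Compatibility: T_A·a/J_AC = T_B·b/J_CB with T_A + T_B = T₀.
J_AC = 6.48×10^-8 m⁴, J_CB = 2.16×10^-7 m⁴, so T_A = T₀·(J_AC/a)/((J_AC/a)+(J_CB/b)) = 48.26 N·m, T_B = 379.7 N·m.

48.3 N·m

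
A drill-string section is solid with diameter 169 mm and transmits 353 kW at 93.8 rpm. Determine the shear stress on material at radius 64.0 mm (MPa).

28.7 MPa

ω = 2π·93.8/60 = 9.823 rad/s, so T = P/ω = 353×10³ / 9.823 = 35940 N·m.
J = πd⁴/32 = π(0.169)⁴/32 = 8.008×10^-5 m⁴.
Shear stress varies linearly with radius: τ = T·r/J = 35940 × 0.0640 / 8.008×10^-5 = 2.872×10^7 Pa.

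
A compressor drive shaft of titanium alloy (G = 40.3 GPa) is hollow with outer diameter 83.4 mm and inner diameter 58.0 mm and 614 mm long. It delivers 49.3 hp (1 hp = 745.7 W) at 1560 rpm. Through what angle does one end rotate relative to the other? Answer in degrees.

ω = 2π·1560/60 = 163.4 rad/s, so T = P/ω = 49.3×745.7 / 163.4 = 225.0 N·m.
J = π(d_o⁴ − d_i⁴)/32 = π(0.0834⁴ − 0.0580⁴)/32 = 3.639×10^-6 m⁴.
θ = T·L/(G·J) = 225.0 × 0.614 / (40.3×10⁹ × 3.639×10^-6) = 9.423×10^-4 rad.

0.0540°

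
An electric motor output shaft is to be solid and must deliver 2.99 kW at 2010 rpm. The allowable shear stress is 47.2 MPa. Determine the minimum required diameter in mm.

ω = 2π·2010/60 = 210.5 rad/s, so T = P/ω = 2.99×10³ / 210.5 = 14.21 N·m.
For a solid shaft τ_max = 16T/(πd³), so d = (16T/(π τ_allow))^(1/3) = (16·14.21/(π·4.72×10^7))^(1/3) = 0.01153 m.

11.5 mm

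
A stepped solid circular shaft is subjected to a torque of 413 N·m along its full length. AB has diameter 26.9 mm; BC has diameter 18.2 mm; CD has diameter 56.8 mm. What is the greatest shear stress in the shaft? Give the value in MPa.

Under the same torque, τ_max = 16T/(πd³) is largest where d is smallest — segment BC (d = 18.2 mm).
τ_max = 16·413.0/(π·(0.0182)³) = 3.489×10^8 Pa.

349 MPa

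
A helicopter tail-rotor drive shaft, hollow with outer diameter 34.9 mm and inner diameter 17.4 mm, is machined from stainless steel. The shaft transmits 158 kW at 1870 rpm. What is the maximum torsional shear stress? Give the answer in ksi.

ω = 2π·1870/60 = 195.8 rad/s, so T = P/ω = 158×10³ / 195.8 = 806.8 N·m.
J = π(d_o⁴ − d_i⁴)/32 = π(0.0349⁴ − 0.0174⁴)/32 = 1.366×10^-7 m⁴.
τ_max = T·r/J = 806.8 × 0.0175 / 1.366×10^-7 = 1.030×10^8 Pa.

14.9 ksi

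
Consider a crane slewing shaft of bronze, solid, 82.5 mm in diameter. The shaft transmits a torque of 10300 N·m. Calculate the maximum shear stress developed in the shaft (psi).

J = πd⁴/32 = π(0.0825)⁴/32 = 4.548×10^-6 m⁴.
τ_max = T·r/J = 10300 × 0.0413 / 4.548×10^-6 = 9.342×10^7 Pa.

13500 psi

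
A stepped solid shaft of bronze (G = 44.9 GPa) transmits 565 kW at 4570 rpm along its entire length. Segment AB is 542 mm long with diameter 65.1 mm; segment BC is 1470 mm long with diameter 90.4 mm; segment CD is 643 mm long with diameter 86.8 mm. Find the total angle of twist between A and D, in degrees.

ω = 2π·4570/60 = 478.6 rad/s, so T = P/ω = 565×10³ / 478.6 = 1181 N·m.
J_AB = π(0.0651)⁴/32 = 1.76×10^-6 m⁴; J_BC = π(0.0904)⁴/32 = 6.56×10^-6 m⁴; J_CD = π(0.0868)⁴/32 = 5.57×10^-6 m⁴.
θ = (T/G)·Σ L_i/J_i = (1181/44.9×10⁹)·(0.542/1.76×10^-6 + 1.47/6.56×10^-6 + 0.643/5.57×10^-6) = 0.01701 rad.

0.975°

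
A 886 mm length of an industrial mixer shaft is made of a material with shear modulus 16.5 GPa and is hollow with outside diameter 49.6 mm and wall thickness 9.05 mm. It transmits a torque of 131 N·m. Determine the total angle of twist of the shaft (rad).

J = π(d_o⁴ − d_i⁴)/32 = π(0.0496⁴ − 0.0315⁴)/32 = 4.975×10^-7 m⁴.
θ = T·L/(G·J) = 131.0 × 0.886 / (16.5×10⁹ × 4.975×10^-7) = 0.01414 rad.

0.0141 rad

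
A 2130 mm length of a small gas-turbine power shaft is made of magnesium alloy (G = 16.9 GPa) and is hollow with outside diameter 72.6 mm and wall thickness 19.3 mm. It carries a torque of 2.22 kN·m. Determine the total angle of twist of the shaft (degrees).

J = π(d_o⁴ − d_i⁴)/32 = π(0.0726⁴ − 0.0340⁴)/32 = 2.596×10^-6 m⁴.
θ = T·L/(G·J) = 2220 × 2.13 / (16.9×10⁹ × 2.596×10^-6) = 0.1078 rad.

6.17°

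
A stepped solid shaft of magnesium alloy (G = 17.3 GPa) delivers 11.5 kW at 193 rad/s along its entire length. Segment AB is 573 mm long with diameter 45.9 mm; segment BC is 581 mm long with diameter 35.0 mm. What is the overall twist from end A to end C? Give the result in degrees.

ω = 193 rad/s, so T = P/ω = 11.5×10³ / 193.0 = 59.59 N·m.
J_AB = π(0.0459)⁴/32 = 4.36×10^-7 m⁴; J_BC = π(0.0350)⁴/32 = 1.47×10^-7 m⁴.
θ = (T/G)·Σ L_i/J_i = (59.59/17.3×10⁹)·(0.573/4.36×10^-7 + 0.581/1.47×10^-7) = 0.01811 rad.

1.04°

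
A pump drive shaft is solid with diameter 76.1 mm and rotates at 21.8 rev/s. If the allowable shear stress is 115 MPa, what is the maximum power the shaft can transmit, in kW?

1360 kW

J = πd⁴/32 = π(0.0761)⁴/32 = 3.293×10^-6 m⁴.
T_max = τ_allow·J/r = 1.15×10^8 × 3.293×10^-6 / 0.0381 = 9951 N·m.
ω = 2π·21.8 = 137.0 rad/s, so P_max = T_max·ω = 1.363×10^6 W.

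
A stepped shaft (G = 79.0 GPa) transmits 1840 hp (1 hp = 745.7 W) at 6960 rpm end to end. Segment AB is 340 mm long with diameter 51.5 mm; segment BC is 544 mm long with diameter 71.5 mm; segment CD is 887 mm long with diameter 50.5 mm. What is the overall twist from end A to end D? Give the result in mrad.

49.9 mrad

ω = 2π·6960/60 = 728.8 rad/s, so T = P/ω = 1840×745.7 / 728.8 = 1883 N·m.
J_AB = π(0.0515)⁴/32 = 6.91×10^-7 m⁴; J_BC = π(0.0715)⁴/32 = 2.57×10^-6 m⁴; J_CD = π(0.0505)⁴/32 = 6.39×10^-7 m⁴.
θ = (T/G)·Σ L_i/J_i = (1883/79.0×10⁹)·(0.340/6.91×10^-7 + 0.544/2.57×10^-6 + 0.887/6.39×10^-7) = 0.04989 rad.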